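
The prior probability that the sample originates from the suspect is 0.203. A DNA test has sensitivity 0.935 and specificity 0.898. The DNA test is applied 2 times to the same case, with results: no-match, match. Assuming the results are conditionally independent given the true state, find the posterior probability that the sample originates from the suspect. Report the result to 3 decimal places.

Posterior P(H) ≈ 0.145

With H the event that the sample originates from the suspect, the joint likelihood of the observed sequence is P(data|H) = 0.065·0.935 = 0.060775 and P(data|¬H) = 0.898·0.102 = 0.091596.
Bayes: P(H|data) = 0.203·0.060775 / (0.203·0.060775 + 0.797·0.091596) = 0.012337/0.085339 = 0.1446.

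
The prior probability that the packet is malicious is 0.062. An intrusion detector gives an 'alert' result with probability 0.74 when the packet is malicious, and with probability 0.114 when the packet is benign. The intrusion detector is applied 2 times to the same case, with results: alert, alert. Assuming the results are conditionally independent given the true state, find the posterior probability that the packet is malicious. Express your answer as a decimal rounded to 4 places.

Let H be the event that the packet is malicious; start with P(H) = 0.062. P('alert'|H) = 0.74, P('alert'|¬H) = 0.114.
Update on result 1 ('alert'): P(H) ← 0.74·0.0620 / (0.74·0.0620 + 0.114·0.9380) = 0.045880/0.15281 = 0.3002.
Update on result 2 ('alert'): P(H) ← 0.74·0.3002 / (0.74·0.3002 + 0.114·0.6998) = 0.22218/0.30195 = 0.7358.

Posterior P(H) ≈ 0.7358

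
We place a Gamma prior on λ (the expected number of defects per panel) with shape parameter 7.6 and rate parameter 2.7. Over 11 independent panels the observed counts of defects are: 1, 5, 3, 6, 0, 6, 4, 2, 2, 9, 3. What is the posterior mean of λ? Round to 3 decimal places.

Posterior mean ≈ 3.547

The Poisson likelihood adds the total count to the shape and the number of exposure periods to the rate. Here ∑xᵢ = 41 and n = 11, so shape 7.6→48.6 and rate 2.7→13.7.
Posterior mean = shape/rate = 48.6/13.7 = 3.547.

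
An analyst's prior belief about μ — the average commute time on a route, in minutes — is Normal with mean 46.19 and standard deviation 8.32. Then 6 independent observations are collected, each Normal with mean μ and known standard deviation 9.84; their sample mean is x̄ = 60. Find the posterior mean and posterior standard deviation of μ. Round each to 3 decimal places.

Prior precision 1/τ₀² = 1/8.32² = 0.0144462; data precision n/σ² = 6/9.84² = 0.0619671.
Posterior precision = 0.0144462 + 0.0619671 = 0.0764133, giving posterior SD = 1/√0.0764133 = 3.618.
Posterior mean = (0.0144462·46.19 + 0.0619671·60) / 0.0764133 = 57.389.

Posterior mean ≈ 57.389; posterior SD ≈ 3.618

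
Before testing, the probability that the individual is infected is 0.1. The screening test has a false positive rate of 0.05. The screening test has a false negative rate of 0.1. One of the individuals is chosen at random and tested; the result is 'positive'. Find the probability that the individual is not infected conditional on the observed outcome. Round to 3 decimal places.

Let H be the event that the individual is infected. P(H) = 0.1, so P(¬H) = 0.9. With E the 'positive' result, P(E|H) = 0.9 and P(E|¬H) = 0.05.
P(E) = 0.9·0.1 + 0.05·0.9 = 0.090000 + 0.045000 = 0.13500.
By Bayes' theorem, P(H|E) = 0.090000 / 0.13500 = 0.667. Hence P(¬H|E) = 1 − 0.667 = 0.333.

P(¬H | E) ≈ 0.333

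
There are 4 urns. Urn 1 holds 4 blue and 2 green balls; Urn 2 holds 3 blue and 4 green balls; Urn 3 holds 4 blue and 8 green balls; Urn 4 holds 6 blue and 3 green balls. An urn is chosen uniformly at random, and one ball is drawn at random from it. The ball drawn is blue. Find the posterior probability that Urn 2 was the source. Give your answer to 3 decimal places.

Tabulate prior·likelihood by source: [1] prior 0.25, lik 0.6667, product 0.1667; [2] prior 0.25, lik 0.4286, product 0.1071; [3] prior 0.25, lik 0.3333, product 0.08333; [4] prior 0.25, lik 0.6667, product 0.1667.
Normalizing constant = 0.52381; the posterior for Urn 2 is its product over the sum, 0.1071/0.52381 = 0.205.

Posterior probability ≈ 0.205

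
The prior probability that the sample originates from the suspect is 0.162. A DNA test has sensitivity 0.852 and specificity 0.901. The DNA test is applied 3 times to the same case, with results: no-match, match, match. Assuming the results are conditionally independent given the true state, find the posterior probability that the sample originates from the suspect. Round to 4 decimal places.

Let H be the event that the sample originates from the suspect; start with P(H) = 0.162. P('match'|H) = 0.852, P('match'|¬H) = 0.099.
Update on result 1 ('no-match'): P(H) ← 0.148·0.1620 / (0.148·0.1620 + 0.901·0.8380) = 0.023976/0.77901 = 0.0308.
Update on result 2 ('match'): P(H) ← 0.852·0.0308 / (0.852·0.0308 + 0.099·0.9692) = 0.026222/0.12218 = 0.2146.
Update on result 3 ('match'): P(H) ← 0.852·0.2146 / (0.852·0.2146 + 0.099·0.7854) = 0.18286/0.26062 = 0.7017.

Posterior P(H) ≈ 0.7017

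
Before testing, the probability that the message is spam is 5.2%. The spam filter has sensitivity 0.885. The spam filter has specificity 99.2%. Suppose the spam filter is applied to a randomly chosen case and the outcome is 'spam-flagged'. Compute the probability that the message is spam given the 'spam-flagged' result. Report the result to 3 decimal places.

P(H | E) ≈ 0.859

Let H be the event that the message is spam. P(H) = 0.052, so P(¬H) = 0.948. With E the 'spam-flagged' result, P(E|H) = 0.885 and P(E|¬H) = 0.008.
P(E) = 0.885·0.052 + 0.008·0.948 = 0.046020 + 0.0075840 = 0.053604.
By Bayes' theorem, P(H|E) = 0.046020 / 0.053604 = 0.859.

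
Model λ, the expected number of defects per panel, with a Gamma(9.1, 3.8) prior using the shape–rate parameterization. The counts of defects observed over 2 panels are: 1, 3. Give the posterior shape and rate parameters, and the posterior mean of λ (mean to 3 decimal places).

Total count ∑xᵢ = 4 over n = 2 panels.
Gamma is conjugate to the Poisson likelihood: posterior is Gamma(shape = 9.1+4 = 13.1, rate = 3.8+2 = 5.8).
Posterior mean = shape/rate = 13.1/5.8 = 2.259.

Posterior: Gamma(shape=13.1, rate=5.8); mean ≈ 2.259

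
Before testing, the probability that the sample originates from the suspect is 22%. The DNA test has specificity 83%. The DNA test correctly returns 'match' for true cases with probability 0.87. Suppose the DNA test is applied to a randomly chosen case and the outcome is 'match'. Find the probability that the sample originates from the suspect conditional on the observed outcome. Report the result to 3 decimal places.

P(H | E) ≈ 0.591

Write H for 'the sample originates from the suspect'. Prior odds H:¬H = 0.22/0.78 = 0.28205. For the 'match' outcome, the likelihood ratio is 0.87/0.17 = 5.1176.
Posterior odds = 0.28205 × 5.1176 = 1.4434, so P(H|E) = 1.4434/(1+1.4434) = 0.591.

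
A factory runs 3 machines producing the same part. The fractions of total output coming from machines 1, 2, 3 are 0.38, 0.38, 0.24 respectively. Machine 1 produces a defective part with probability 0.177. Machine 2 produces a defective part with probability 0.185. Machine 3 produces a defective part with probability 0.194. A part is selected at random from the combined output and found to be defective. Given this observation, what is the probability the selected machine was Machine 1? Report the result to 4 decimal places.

Tabulate prior·likelihood by source: [1] prior 0.38, lik 0.177, product 0.06726; [2] prior 0.38, lik 0.185, product 0.07030; [3] prior 0.24, lik 0.194, product 0.04656.
Normalizing constant = 0.18412; the posterior for Machine 1 is its product over the sum, 0.06726/0.18412 = 0.3653.

Posterior probability ≈ 0.3653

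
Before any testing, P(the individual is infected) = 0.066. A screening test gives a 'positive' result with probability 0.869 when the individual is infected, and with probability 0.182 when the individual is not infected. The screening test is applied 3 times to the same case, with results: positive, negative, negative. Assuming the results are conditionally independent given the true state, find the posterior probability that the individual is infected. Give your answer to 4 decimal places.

With H the event that the individual is infected, the joint likelihood of the observed sequence is P(data|H) = 0.869·0.131·0.131 = 0.014913 and P(data|¬H) = 0.182·0.818·0.818 = 0.12178.
Bayes: P(H|data) = 0.066·0.014913 / (0.066·0.014913 + 0.934·0.12178) = 0.00098425/0.11473 = 0.0086.

Posterior P(H) ≈ 0.0086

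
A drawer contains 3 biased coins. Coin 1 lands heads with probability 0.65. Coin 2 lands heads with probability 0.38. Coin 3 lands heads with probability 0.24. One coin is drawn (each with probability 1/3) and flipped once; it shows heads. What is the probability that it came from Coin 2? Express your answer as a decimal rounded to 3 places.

Posterior probability ≈ 0.299

P(heads|C1) = 0.65; P(heads|C2) = 0.38; P(heads|C3) = 0.24.
Prior × likelihood for each source: 0.333333·0.65=0.2167, 0.333333·0.38=0.1267, 0.333333·0.24=0.08000. Summing gives P(heads) = 0.42333.
P(Coin 2 | heads) = 0.1267 / 0.42333 = 0.299.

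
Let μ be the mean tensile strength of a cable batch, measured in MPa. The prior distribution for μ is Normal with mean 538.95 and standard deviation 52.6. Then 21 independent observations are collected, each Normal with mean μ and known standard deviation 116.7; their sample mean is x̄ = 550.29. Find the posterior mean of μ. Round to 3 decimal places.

Posterior mean ≈ 548.137

With known σ, the Normal prior is conjugate. Weight on the data is w = (n/σ²)/(n/σ² + 1/τ₀²) = 0.00154198/(0.00154198+0.00036143) = 0.81011.
Posterior mean = w·x̄ + (1−w)·μ₀ = 0.81011·550.29 + 0.18989·538.95 = 548.137.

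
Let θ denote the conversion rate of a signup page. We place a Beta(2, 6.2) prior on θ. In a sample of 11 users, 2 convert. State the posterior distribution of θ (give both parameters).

Posterior: Beta(4, 15.2)

Observing 2 successes and 9 failures updates Beta(2, 6.2) by adding the success and failure counts to the two shape parameters: α = 2+2 = 4, β = 6.2+9 = 15.2.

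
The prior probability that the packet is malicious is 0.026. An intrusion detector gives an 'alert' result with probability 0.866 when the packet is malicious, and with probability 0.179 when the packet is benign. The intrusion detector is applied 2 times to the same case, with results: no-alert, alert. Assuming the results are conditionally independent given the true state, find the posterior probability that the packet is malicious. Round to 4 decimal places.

Posterior P(H) ≈ 0.0206

With H the event that the packet is malicious, the joint likelihood of the observed sequence is P(data|H) = 0.134·0.866 = 0.11604 and P(data|¬H) = 0.821·0.179 = 0.14696.
Bayes: P(H|data) = 0.026·0.11604 / (0.026·0.11604 + 0.974·0.14696) = 0.0030171/0.14616 = 0.0206.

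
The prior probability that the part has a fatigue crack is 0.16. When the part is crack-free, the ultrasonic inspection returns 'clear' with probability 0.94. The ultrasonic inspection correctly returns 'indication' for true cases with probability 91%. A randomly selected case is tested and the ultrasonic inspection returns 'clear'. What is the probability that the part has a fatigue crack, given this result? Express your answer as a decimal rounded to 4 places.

Write H for 'the part has a fatigue crack'. Prior odds H:¬H = 0.16/0.84 = 0.19048. For the 'clear' outcome, the likelihood ratio is 0.09/0.94 = 0.095745.
Posterior odds = 0.19048 × 0.095745 = 0.018237, so P(H|E) = 0.018237/(1+0.018237) = 0.0179.

P(H | E) ≈ 0.0179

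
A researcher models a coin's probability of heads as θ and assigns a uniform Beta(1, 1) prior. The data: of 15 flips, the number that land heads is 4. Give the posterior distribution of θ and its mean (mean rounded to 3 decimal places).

Observing 4 successes and 11 failures updates Beta(1, 1) by adding the success and failure counts to the two shape parameters: α = 1+4 = 5, β = 1+11 = 12.
E[θ | data] = 5/(5+12) = 0.294.

Posterior: Beta(5, 12); mean ≈ 0.294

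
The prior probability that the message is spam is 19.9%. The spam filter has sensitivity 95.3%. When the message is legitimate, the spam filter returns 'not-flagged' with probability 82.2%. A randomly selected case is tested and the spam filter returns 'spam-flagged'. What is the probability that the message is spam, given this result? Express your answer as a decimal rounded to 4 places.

Let H be the event that the message is spam. P(H) = 0.199, so P(¬H) = 0.801. With E the 'spam-flagged' result, P(E|H) = 0.953 and P(E|¬H) = 0.178.
P(E) = 0.953·0.199 + 0.178·0.801 = 0.18965 + 0.14258 = 0.33222.
By Bayes' theorem, P(H|E) = 0.18965 / 0.33222 = 0.5708.

P(H | E) ≈ 0.5708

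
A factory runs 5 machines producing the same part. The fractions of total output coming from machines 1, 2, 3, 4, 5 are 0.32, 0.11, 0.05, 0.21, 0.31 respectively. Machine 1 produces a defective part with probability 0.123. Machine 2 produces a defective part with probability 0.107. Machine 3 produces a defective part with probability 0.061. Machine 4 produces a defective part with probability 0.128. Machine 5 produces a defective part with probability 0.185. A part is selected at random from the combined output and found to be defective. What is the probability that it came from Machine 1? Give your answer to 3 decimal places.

P(defective|M1) = 0.123; P(defective|M2) = 0.107; P(defective|M3) = 0.061; P(defective|M4) = 0.128; P(defective|M5) = 0.185.
Prior × likelihood for each source: 0.32·0.123=0.03936, 0.11·0.107=0.01177, 0.05·0.061=0.003050, 0.21·0.128=0.02688, 0.31·0.185=0.05735. Summing gives P(defective) = 0.13841.
P(Machine 1 | defective) = 0.03936 / 0.13841 = 0.284.

Posterior probability ≈ 0.284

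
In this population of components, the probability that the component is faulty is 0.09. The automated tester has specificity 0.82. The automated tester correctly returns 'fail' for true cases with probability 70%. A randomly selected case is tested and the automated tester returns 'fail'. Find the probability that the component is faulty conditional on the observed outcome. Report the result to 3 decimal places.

P(H | E) ≈ 0.278

Let H be the event that the component is faulty. P(H) = 0.09, so P(¬H) = 0.91. With E the 'fail' result, P(E|H) = 0.7 and P(E|¬H) = 0.18.
P(E) = 0.7·0.09 + 0.18·0.91 = 0.063000 + 0.16380 = 0.22680.
By Bayes' theorem, P(H|E) = 0.063000 / 0.22680 = 0.278.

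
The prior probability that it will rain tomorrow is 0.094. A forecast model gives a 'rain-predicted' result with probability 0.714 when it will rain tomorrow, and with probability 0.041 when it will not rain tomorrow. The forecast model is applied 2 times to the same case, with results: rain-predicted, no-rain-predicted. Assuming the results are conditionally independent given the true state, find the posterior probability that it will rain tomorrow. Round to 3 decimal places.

With H the event that it will rain tomorrow, the joint likelihood of the observed sequence is P(data|H) = 0.714·0.286 = 0.20420 and P(data|¬H) = 0.041·0.959 = 0.039319.
Bayes: P(H|data) = 0.094·0.20420 / (0.094·0.20420 + 0.906·0.039319) = 0.019195/0.054818 = 0.3502.

Posterior P(H) ≈ 0.350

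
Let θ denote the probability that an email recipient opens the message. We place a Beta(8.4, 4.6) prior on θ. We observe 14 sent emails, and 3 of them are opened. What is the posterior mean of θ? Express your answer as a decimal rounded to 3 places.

Posterior mean ≈ 0.422

Observing 3 successes and 11 failures updates Beta(8.4, 4.6) by adding the success and failure counts to the two shape parameters: α = 8.4+3 = 11.4, β = 4.6+11 = 15.6.
Posterior mean = α/(α+β) = 11.4/27 = 0.422.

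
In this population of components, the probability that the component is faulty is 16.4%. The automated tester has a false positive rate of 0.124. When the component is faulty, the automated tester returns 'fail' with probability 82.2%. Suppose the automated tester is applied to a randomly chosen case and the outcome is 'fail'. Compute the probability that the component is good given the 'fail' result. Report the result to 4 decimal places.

P(¬H | E) ≈ 0.4347

Write H for 'the component is faulty'. Prior odds H:¬H = 0.164/0.836 = 0.19617. For the 'fail' outcome, the likelihood ratio is 0.822/0.124 = 6.6290.
Posterior odds = 0.19617 × 6.6290 = 1.3004, so P(H|E) = 1.3004/(1+1.3004) = 0.5653. Then P(¬H|E) = 1 − 0.5653 = 0.4347.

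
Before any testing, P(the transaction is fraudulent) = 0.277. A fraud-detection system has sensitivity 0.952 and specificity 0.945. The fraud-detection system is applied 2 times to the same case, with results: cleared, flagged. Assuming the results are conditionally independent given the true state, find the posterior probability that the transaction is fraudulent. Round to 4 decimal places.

Posterior P(H) ≈ 0.2520

Let H be the event that the transaction is fraudulent; start with P(H) = 0.277. P('flagged'|H) = 0.952, P('flagged'|¬H) = 0.055.
Update on result 1 ('cleared'): P(H) ← 0.048·0.2770 / (0.048·0.2770 + 0.945·0.7230) = 0.013296/0.69653 = 0.0191.
Update on result 2 ('flagged'): P(H) ← 0.952·0.0191 / (0.952·0.0191 + 0.055·0.9809) = 0.018173/0.072123 = 0.2520.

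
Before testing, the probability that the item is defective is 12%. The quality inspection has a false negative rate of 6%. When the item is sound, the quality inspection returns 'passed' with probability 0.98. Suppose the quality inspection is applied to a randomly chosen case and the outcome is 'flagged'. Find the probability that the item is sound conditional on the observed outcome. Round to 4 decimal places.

P(¬H | E) ≈ 0.1350

Let H be the event that the item is defective. P(H) = 0.12, so P(¬H) = 0.88. With E the 'flagged' result, P(E|H) = 0.94 and P(E|¬H) = 0.02.
P(E) = 0.94·0.12 + 0.02·0.88 = 0.11280 + 0.017600 = 0.13040.
By Bayes' theorem, P(H|E) = 0.11280 / 0.13040 = 0.8650. Hence P(¬H|E) = 1 − 0.8650 = 0.1350.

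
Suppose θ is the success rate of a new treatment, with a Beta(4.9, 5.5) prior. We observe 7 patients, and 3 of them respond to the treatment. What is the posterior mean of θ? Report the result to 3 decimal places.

Posterior mean ≈ 0.454

The binomial likelihood is conjugate to the Beta prior: with 3 successes and 4 failures, the posterior is Beta(4.9+3, 5.5+4) = Beta(7.9, 9.5).
E[θ | data] = 7.9/(7.9+9.5) = 0.454.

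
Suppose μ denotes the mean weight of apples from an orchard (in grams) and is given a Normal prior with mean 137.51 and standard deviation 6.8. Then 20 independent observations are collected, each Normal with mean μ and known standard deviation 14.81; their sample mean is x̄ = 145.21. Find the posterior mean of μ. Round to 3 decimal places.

Posterior mean ≈ 143.734

Prior precision 1/τ₀² = 1/6.8² = 0.0216263; data precision n/σ² = 20/14.81² = 0.0911843.
Posterior precision = 0.0216263 + 0.0911843 = 0.112811.
Posterior mean = (0.0216263·137.51 + 0.0911843·145.21) / 0.112811 = 143.734.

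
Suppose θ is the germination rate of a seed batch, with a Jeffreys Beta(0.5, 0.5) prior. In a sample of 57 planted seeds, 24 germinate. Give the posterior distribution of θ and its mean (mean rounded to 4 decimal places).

Observing 24 successes and 33 failures updates Beta(0.5, 0.5) by adding the success and failure counts to the two shape parameters: α = 0.5+24 = 24.5, β = 0.5+33 = 33.5.
E[θ | data] = 24.5/(24.5+33.5) = 0.4224.

Posterior: Beta(24.5, 33.5); mean ≈ 0.4224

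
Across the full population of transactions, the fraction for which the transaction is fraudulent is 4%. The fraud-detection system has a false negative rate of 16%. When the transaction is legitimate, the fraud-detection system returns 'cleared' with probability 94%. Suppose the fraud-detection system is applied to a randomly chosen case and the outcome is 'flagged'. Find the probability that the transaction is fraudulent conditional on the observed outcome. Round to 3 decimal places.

Write H for 'the transaction is fraudulent'. Prior odds H:¬H = 0.04/0.96 = 0.041667. For the 'flagged' outcome, the likelihood ratio is 0.84/0.06 = 14.000.
Posterior odds = 0.041667 × 14.000 = 0.58333, so P(H|E) = 0.58333/(1+0.58333) = 0.368.

P(H | E) ≈ 0.368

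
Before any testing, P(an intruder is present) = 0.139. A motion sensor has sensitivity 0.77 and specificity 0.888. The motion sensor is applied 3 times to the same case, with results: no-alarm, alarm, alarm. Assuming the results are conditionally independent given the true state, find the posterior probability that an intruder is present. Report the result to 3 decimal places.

Posterior P(H) ≈ 0.664

With H the event that an intruder is present, the joint likelihood of the observed sequence is P(data|H) = 0.23·0.77·0.77 = 0.13637 and P(data|¬H) = 0.888·0.112·0.112 = 0.011139.
Bayes: P(H|data) = 0.139·0.13637 / (0.139·0.13637 + 0.861·0.011139) = 0.018955/0.028546 = 0.6640.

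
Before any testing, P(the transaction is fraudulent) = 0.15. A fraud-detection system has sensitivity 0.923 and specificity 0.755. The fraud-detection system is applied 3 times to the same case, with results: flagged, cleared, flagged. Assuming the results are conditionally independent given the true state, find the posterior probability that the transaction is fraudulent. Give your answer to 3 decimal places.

Let H be the event that the transaction is fraudulent; start with P(H) = 0.15. P('flagged'|H) = 0.923, P('flagged'|¬H) = 0.245.
Update on result 1 ('flagged'): P(H) ← 0.923·0.1500 / (0.923·0.1500 + 0.245·0.8500) = 0.13845/0.34670 = 0.3993.
Update on result 2 ('cleared'): P(H) ← 0.077·0.3993 / (0.077·0.3993 + 0.755·0.6007) = 0.030749/0.48425 = 0.0635.
Update on result 3 ('flagged'): P(H) ← 0.923·0.0635 / (0.923·0.0635 + 0.245·0.9365) = 0.058609/0.28805 = 0.2035.

Posterior P(H) ≈ 0.203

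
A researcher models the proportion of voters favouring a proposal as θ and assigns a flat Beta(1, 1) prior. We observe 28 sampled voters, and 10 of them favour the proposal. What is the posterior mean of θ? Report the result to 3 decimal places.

The binomial likelihood is conjugate to the Beta prior: with 10 successes and 18 failures, the posterior is Beta(1+10, 1+18) = Beta(11, 19).
Posterior mean = α/(α+β) = 11/30 = 0.367.

Posterior mean ≈ 0.367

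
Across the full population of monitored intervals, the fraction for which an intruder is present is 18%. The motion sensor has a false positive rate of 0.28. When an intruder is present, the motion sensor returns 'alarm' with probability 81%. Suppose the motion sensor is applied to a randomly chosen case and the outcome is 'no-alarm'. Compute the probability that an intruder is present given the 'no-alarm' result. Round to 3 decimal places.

Write H for 'an intruder is present'. Prior odds H:¬H = 0.18/0.82 = 0.21951. For the 'no-alarm' outcome, the likelihood ratio is 0.19/0.72 = 0.26389.
Posterior odds = 0.21951 × 0.26389 = 0.057927, so P(H|E) = 0.057927/(1+0.057927) = 0.055.

P(H | E) ≈ 0.055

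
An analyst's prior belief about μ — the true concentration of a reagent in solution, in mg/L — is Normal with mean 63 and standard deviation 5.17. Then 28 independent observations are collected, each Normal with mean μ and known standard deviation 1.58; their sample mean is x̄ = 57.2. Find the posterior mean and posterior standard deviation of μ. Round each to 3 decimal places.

With known σ, the Normal prior is conjugate. Weight on the data is w = (n/σ²)/(n/σ² + 1/τ₀²) = 11.2162/(11.2162+0.0374127) = 0.99668.
Posterior mean = w·x̄ + (1−w)·μ₀ = 0.99668·57.2 + 0.0033245·63 = 57.219. Posterior variance = 1/(11.2162+0.0374127) = 0.0888607, so SD = 0.298.

Posterior mean ≈ 57.219; posterior SD ≈ 0.298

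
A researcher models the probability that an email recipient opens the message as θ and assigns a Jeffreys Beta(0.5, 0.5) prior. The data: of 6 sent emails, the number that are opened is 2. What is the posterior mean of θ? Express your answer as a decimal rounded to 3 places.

The binomial likelihood is conjugate to the Beta prior: with 2 successes and 4 failures, the posterior is Beta(0.5+2, 0.5+4) = Beta(2.5, 4.5).
E[θ | data] = 2.5/(2.5+4.5) = 0.357.

Posterior mean ≈ 0.357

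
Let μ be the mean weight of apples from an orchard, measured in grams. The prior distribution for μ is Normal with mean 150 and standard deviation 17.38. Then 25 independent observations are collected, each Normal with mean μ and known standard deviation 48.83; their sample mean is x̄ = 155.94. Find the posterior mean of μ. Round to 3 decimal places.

With known σ, the Normal prior is conjugate. Weight on the data is w = (n/σ²)/(n/σ² + 1/τ₀²) = 0.0104850/(0.0104850+0.00331055) = 0.76003.
Posterior mean = w·x̄ + (1−w)·μ₀ = 0.76003·155.94 + 0.23997·150 = 154.515.

Posterior mean ≈ 154.515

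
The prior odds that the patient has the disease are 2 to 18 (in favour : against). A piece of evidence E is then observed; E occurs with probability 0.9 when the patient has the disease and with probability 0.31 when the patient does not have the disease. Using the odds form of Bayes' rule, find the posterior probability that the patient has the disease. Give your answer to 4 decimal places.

Posterior probability ≈ 0.2439

Prior odds = 2/18 = 0.11111.
Likelihood ratio for E = 0.9/0.31 = 2.9032.
Posterior odds = prior odds × LR = 0.32258.
Posterior probability = odds/(1+odds) = 0.32258/1.3226 = 0.2439.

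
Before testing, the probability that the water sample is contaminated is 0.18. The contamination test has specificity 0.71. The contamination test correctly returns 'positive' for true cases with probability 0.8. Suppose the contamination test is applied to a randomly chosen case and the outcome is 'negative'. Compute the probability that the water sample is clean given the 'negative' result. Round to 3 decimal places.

P(¬H | E) ≈ 0.942

Write H for 'the water sample is contaminated'. Prior odds H:¬H = 0.18/0.82 = 0.21951. For the 'negative' outcome, the likelihood ratio is 0.2/0.71 = 0.28169.
Posterior odds = 0.21951 × 0.28169 = 0.061834, so P(H|E) = 0.061834/(1+0.061834) = 0.058. Then P(¬H|E) = 1 − 0.058 = 0.942.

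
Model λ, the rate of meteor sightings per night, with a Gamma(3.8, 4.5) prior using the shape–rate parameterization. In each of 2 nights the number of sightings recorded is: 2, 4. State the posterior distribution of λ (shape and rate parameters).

Posterior: Gamma(shape=9.8, rate=6.5)

The Poisson likelihood adds the total count to the shape and the number of exposure periods to the rate. Here ∑xᵢ = 6 and n = 2, so shape 3.8→9.8 and rate 4.5→6.5.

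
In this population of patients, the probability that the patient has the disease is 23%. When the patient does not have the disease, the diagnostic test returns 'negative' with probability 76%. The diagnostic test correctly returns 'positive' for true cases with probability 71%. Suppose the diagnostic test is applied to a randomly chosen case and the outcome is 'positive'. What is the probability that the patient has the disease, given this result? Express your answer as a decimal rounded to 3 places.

P(H | E) ≈ 0.469

Let H be the event that the patient has the disease. P(H) = 0.23, so P(¬H) = 0.77. With E the 'positive' result, P(E|H) = 0.71 and P(E|¬H) = 0.24.
P(E) = 0.71·0.23 + 0.24·0.77 = 0.16330 + 0.18480 = 0.34810.
By Bayes' theorem, P(H|E) = 0.16330 / 0.34810 = 0.469.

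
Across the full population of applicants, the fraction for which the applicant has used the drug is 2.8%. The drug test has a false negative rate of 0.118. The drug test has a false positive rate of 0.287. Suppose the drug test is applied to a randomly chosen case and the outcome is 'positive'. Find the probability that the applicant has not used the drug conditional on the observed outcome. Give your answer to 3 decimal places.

Write H for 'the applicant has used the drug'. Prior odds H:¬H = 0.028/0.972 = 0.028807. For the 'positive' outcome, the likelihood ratio is 0.882/0.287 = 3.0732.
Posterior odds = 0.028807 × 3.0732 = 0.088528, so P(H|E) = 0.088528/(1+0.088528) = 0.081. Then P(¬H|E) = 1 − 0.081 = 0.919.

P(¬H | E) ≈ 0.919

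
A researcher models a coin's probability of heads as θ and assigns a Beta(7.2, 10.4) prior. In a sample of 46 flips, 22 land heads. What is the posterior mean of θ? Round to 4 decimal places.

Observing 22 successes and 24 failures updates Beta(7.2, 10.4) by adding the success and failure counts to the two shape parameters: α = 7.2+22 = 29.2, β = 10.4+24 = 34.4.
E[θ | data] = 29.2/(29.2+34.4) = 0.4591.

Posterior mean ≈ 0.4591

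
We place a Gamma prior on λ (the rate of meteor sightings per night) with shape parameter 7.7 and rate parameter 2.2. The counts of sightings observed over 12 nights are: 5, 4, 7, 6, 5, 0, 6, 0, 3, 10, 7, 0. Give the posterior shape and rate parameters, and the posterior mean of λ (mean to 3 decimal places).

Total count ∑xᵢ = 53 over n = 12 nights.
Gamma is conjugate to the Poisson likelihood: posterior is Gamma(shape = 7.7+53 = 60.7, rate = 2.2+12 = 14.2).
E[λ | data] = 60.7/14.2 = 4.275.

Posterior: Gamma(shape=60.7, rate=14.2); mean ≈ 4.275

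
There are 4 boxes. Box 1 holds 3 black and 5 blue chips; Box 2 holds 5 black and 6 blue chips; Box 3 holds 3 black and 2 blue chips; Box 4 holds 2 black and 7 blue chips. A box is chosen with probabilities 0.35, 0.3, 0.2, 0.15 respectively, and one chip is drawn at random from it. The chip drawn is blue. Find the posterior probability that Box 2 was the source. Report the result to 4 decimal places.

P(blue|Box 1) = 0.625; P(blue|Box 2) = 0.5455; P(blue|Box 3) = 0.4; P(blue|Box 4) = 0.7778.
Prior × likelihood for each source: 0.35·0.625=0.2188, 0.3·0.5455=0.1636, 0.2·0.4=0.08000, 0.15·0.7778=0.1167. Summing gives P(blue) = 0.57905.
P(Box 2 | blue) = 0.1636 / 0.57905 = 0.2826.

Posterior probability ≈ 0.2826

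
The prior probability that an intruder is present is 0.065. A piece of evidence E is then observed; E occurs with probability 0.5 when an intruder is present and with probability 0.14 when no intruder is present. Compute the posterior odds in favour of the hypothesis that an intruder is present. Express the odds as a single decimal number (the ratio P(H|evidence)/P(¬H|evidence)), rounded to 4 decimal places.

Posterior odds ≈ 0.2483

Prior odds = 0.065/(1−0.065) = 0.069519.
Likelihood ratio for E = 0.5/0.14 = 3.5714.
Posterior odds = prior odds × LR = 0.24828.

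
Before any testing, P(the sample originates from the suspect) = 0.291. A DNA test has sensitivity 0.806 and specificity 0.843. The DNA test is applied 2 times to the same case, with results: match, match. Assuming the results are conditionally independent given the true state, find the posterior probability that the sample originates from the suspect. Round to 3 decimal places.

With H the event that the sample originates from the suspect, the joint likelihood of the observed sequence is P(data|H) = 0.806·0.806 = 0.64964 and P(data|¬H) = 0.157·0.157 = 0.024649.
Bayes: P(H|data) = 0.291·0.64964 / (0.291·0.64964 + 0.709·0.024649) = 0.18904/0.20652 = 0.9154.

Posterior P(H) ≈ 0.915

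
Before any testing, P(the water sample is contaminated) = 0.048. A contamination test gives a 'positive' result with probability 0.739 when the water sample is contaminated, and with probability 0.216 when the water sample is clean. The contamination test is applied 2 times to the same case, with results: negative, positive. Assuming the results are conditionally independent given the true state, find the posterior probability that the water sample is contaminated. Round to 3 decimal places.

Posterior P(H) ≈ 0.054

Let H be the event that the water sample is contaminated; start with P(H) = 0.048. P('positive'|H) = 0.739, P('positive'|¬H) = 0.216.
Update on result 1 ('negative'): P(H) ← 0.261·0.0480 / (0.261·0.0480 + 0.784·0.9520) = 0.012528/0.75890 = 0.0165.
Update on result 2 ('positive'): P(H) ← 0.739·0.0165 / (0.739·0.0165 + 0.216·0.9835) = 0.012200/0.22463 = 0.0543.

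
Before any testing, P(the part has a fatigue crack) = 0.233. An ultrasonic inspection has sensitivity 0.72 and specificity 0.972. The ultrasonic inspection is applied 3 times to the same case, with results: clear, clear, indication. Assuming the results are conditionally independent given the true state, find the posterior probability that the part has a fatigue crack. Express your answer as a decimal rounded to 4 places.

Let H be the event that the part has a fatigue crack; start with P(H) = 0.233. P('indication'|H) = 0.72, P('indication'|¬H) = 0.028.
Update on result 1 ('clear'): P(H) ← 0.28·0.2330 / (0.28·0.2330 + 0.972·0.7670) = 0.065240/0.81076 = 0.0805.
Update on result 2 ('clear'): P(H) ← 0.28·0.0805 / (0.28·0.0805 + 0.972·0.9195) = 0.022531/0.91632 = 0.0246.
Update on result 3 ('indication'): P(H) ← 0.72·0.0246 / (0.72·0.0246 + 0.028·0.9754) = 0.017704/0.045015 = 0.3933.

Posterior P(H) ≈ 0.3933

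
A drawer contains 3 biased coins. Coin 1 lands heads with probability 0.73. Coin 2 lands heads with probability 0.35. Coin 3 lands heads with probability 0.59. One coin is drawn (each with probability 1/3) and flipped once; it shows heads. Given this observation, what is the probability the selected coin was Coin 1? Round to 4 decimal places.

Posterior probability ≈ 0.4371

P(heads|C1) = 0.73; P(heads|C2) = 0.35; P(heads|C3) = 0.59.
Prior × likelihood for each source: 0.333333·0.73=0.2433, 0.333333·0.35=0.1167, 0.333333·0.59=0.1967. Summing gives P(heads) = 0.55667.
P(Coin 1 | heads) = 0.2433 / 0.55667 = 0.4371.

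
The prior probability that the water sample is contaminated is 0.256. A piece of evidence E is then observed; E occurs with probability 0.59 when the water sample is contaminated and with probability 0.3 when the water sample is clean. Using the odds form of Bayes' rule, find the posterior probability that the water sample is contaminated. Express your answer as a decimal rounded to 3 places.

Posterior probability ≈ 0.404

Prior odds = 0.256/(1−0.256) = 0.34409. In log-odds, ln(0.34409) = -1.0669.
Add log likelihood ratio: ln(1.9667) = 0.67634.
Posterior log-odds = -0.39052, so posterior odds = exp(-0.39052) = 0.67670. Converting, P(H|E) = 0.67670/1.6767 = 0.404.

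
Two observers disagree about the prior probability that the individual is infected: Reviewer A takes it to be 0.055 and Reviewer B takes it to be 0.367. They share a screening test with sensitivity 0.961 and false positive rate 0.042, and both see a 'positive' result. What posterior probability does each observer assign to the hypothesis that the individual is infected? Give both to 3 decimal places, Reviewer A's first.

The likelihood ratio for a 'positive' result is 0.961/0.042 = 22.881.
Reviewer A: prior odds 0.055/0.945 = 0.058201; posterior odds 1.3317; posterior probability 0.571.
Reviewer B: prior odds 0.367/0.633 = 0.57978; posterior odds 13.266; posterior probability 0.930.

Reviewer A: 0.571; Reviewer B: 0.930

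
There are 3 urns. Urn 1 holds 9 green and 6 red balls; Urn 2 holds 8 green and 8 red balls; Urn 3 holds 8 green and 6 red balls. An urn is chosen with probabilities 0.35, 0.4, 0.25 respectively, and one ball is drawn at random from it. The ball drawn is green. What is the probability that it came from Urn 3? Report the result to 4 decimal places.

P(green|Urn 1) = 0.6; P(green|Urn 2) = 0.5; P(green|Urn 3) = 0.5714.
Prior × likelihood for each source: 0.35·0.6=0.2100, 0.4·0.5=0.2000, 0.25·0.5714=0.1429. Summing gives P(green) = 0.55286.
P(Urn 3 | green) = 0.1429 / 0.55286 = 0.2584.

Posterior probability ≈ 0.2584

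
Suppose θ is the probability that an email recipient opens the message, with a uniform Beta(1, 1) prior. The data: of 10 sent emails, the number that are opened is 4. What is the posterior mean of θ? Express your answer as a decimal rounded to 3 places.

Posterior mean ≈ 0.417

Observing 4 successes and 6 failures updates Beta(1, 1) by adding the success and failure counts to the two shape parameters: α = 1+4 = 5, β = 1+6 = 7.
E[θ | data] = 5/(5+7) = 0.417.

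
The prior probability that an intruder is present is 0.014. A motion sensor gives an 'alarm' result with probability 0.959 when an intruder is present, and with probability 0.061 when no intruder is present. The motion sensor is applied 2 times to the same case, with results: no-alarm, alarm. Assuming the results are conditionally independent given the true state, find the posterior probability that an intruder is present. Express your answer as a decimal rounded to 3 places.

Posterior P(H) ≈ 0.010

Let H be the event that an intruder is present; start with P(H) = 0.014. P('alarm'|H) = 0.959, P('alarm'|¬H) = 0.061.
Update on result 1 ('no-alarm'): P(H) ← 0.041·0.0140 / (0.041·0.0140 + 0.939·0.9860) = 0.00057400/0.92643 = 0.0006.
Update on result 2 ('alarm'): P(H) ← 0.959·0.0006 / (0.959·0.0006 + 0.061·0.9994) = 0.00059418/0.061556 = 0.0097.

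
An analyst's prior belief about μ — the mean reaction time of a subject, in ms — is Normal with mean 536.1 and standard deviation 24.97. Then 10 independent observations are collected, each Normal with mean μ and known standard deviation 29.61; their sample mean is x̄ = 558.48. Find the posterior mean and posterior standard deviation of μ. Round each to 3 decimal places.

Posterior mean ≈ 555.721; posterior SD ≈ 8.767

With known σ, the Normal prior is conjugate. Weight on the data is w = (n/σ²)/(n/σ² + 1/τ₀²) = 0.0114057/(0.0114057+0.00160385) = 0.87672.
Posterior mean = w·x̄ + (1−w)·μ₀ = 0.87672·558.48 + 0.12328·536.1 = 555.721. Posterior variance = 1/(0.0114057+0.00160385) = 76.8664, so SD = 8.767.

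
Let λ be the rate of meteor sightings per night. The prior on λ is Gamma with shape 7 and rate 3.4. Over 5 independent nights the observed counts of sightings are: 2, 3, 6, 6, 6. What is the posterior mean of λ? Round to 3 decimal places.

The Poisson likelihood adds the total count to the shape and the number of exposure periods to the rate. Here ∑xᵢ = 23 and n = 5, so shape 7→30 and rate 3.4→8.4.
Posterior mean = shape/rate = 30/8.4 = 3.571.

Posterior mean ≈ 3.571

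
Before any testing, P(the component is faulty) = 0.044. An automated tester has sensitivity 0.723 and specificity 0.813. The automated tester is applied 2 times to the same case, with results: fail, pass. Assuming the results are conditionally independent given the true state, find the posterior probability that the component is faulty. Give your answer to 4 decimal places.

Let H be the event that the component is faulty; start with P(H) = 0.044. P('fail'|H) = 0.723, P('fail'|¬H) = 0.187.
Update on result 1 ('fail'): P(H) ← 0.723·0.0440 / (0.723·0.0440 + 0.187·0.9560) = 0.031812/0.21058 = 0.1511.
Update on result 2 ('pass'): P(H) ← 0.277·0.1511 / (0.277·0.1511 + 0.813·0.8489) = 0.041845/0.73203 = 0.0572.

Posterior P(H) ≈ 0.0572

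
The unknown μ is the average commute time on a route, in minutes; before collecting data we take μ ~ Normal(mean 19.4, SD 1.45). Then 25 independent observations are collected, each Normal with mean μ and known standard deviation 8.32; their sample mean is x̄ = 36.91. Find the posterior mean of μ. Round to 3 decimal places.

Posterior mean ≈ 26.957

Prior precision 1/τ₀² = 1/1.45² = 0.475624; data precision n/σ² = 25/8.32² = 0.361155.
Posterior precision = 0.475624 + 0.361155 = 0.836779.
Posterior mean = (0.475624·19.4 + 0.361155·36.91) / 0.836779 = 26.957.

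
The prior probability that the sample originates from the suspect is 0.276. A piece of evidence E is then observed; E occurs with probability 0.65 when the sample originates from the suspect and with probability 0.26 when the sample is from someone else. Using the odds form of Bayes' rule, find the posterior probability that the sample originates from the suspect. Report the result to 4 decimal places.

Prior odds = 0.276/(1−0.276) = 0.38122. In log-odds, ln(0.38122) = -0.96439.
Add log likelihood ratio: ln(2.5000) = 0.91629.
Posterior log-odds = -0.048100, so posterior odds = exp(-0.048100) = 0.95304. Converting, P(H|E) = 0.95304/1.9530 = 0.4880.

Posterior probability ≈ 0.4880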